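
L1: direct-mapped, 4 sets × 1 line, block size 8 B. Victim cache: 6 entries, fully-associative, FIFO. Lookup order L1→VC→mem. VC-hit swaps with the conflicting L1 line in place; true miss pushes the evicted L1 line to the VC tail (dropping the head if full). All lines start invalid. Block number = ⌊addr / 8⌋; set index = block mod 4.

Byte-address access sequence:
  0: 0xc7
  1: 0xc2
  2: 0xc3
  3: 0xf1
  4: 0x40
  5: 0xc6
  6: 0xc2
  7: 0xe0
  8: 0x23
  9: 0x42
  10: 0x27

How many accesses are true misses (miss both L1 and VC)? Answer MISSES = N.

MISSES = 5

  [0] addr=0xc7 blk=24 s=0: MISS | VC []
  [1] addr=0xc2 blk=24 s=0: L1-HIT | VC []
  [2] addr=0xc3 blk=24 s=0: L1-HIT | VC []
  [3] addr=0xf1 blk=30 s=2: MISS | VC []
  [4] addr=0x40 blk=8 s=0: MISS | VC [24]
  [5] addr=0xc6 blk=24 s=0: VC-HIT | VC [8]
  [6] addr=0xc2 blk=24 s=0: L1-HIT | VC [8]
  [7] addr=0xe0 blk=28 s=0: MISS | VC [8, 24]
  [8] addr=0x23 blk=4 s=0: MISS | VC [8, 24, 28]
  [9] addr=0x42 blk=8 s=0: VC-HIT | VC [4, 24, 28]
  [10] addr=0x27 blk=4 s=0: VC-HIT | VC [8, 24, 28]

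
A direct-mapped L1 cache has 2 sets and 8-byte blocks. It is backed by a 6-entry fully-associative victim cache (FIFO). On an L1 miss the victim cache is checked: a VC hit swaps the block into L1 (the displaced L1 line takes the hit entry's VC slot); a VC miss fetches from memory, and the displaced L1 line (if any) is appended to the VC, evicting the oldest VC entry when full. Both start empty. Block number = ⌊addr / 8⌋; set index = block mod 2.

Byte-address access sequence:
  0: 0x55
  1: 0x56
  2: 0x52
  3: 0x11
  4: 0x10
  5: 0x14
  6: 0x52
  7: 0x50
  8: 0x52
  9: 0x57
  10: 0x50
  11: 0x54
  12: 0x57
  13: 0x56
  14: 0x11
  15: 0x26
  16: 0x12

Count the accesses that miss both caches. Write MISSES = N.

MISSES = 3

#0 0x55→b10/s0 MISS; vc=[]
#1 0x56→b10/s0 L1-HIT; vc=[]
#2 0x52→b10/s0 L1-HIT; vc=[]
#3 0x11→b2/s0 MISS; vc=[10]
#4 0x10→b2/s0 L1-HIT; vc=[10]
#5 0x14→b2/s0 L1-HIT; vc=[10]
#6 0x52→b10/s0 VC-HIT; vc=[2]
#7 0x50→b10/s0 L1-HIT; vc=[2]
#8 0x52→b10/s0 L1-HIT; vc=[2]
#9 0x57→b10/s0 L1-HIT; vc=[2]
#10 0x50→b10/s0 L1-HIT; vc=[2]
#11 0x54→b10/s0 L1-HIT; vc=[2]
#12 0x57→b10/s0 L1-HIT; vc=[2]
#13 0x56→b10/s0 L1-HIT; vc=[2]
#14 0x11→b2/s0 VC-HIT; vc=[10]
#15 0x26→b4/s0 MISS; vc=[10,2]
#16 0x12→b2/s0 VC-HIT; vc=[10,4]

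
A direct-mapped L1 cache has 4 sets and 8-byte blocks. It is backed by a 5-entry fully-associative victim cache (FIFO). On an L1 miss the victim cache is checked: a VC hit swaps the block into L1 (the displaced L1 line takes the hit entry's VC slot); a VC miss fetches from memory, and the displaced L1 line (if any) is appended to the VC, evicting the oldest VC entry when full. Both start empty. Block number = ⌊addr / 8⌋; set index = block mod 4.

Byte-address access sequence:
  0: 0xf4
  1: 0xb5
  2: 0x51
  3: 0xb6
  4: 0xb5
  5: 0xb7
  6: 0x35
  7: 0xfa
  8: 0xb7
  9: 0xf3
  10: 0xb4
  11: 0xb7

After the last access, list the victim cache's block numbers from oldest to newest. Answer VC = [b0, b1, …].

VC = [30, 10, 6]

  [0] addr=0xf4 blk=30 s=2: MISS | VC []
  [1] addr=0xb5 blk=22 s=2: MISS | VC [30]
  [2] addr=0x51 blk=10 s=2: MISS | VC [30, 22]
  [3] addr=0xb6 blk=22 s=2: VC-HIT | VC [30, 10]
  [4] addr=0xb5 blk=22 s=2: L1-HIT | VC [30, 10]
  [5] addr=0xb7 blk=22 s=2: L1-HIT | VC [30, 10]
  [6] addr=0x35 blk=6 s=2: MISS | VC [30, 10, 22]
  [7] addr=0xfa blk=31 s=3: MISS | VC [30, 10, 22]
  [8] addr=0xb7 blk=22 s=2: VC-HIT | VC [30, 10, 6]
  [9] addr=0xf3 blk=30 s=2: VC-HIT | VC [22, 10, 6]
  [10] addr=0xb4 blk=22 s=2: VC-HIT | VC [30, 10, 6]
  [11] addr=0xb7 blk=22 s=2: L1-HIT | VC [30, 10, 6]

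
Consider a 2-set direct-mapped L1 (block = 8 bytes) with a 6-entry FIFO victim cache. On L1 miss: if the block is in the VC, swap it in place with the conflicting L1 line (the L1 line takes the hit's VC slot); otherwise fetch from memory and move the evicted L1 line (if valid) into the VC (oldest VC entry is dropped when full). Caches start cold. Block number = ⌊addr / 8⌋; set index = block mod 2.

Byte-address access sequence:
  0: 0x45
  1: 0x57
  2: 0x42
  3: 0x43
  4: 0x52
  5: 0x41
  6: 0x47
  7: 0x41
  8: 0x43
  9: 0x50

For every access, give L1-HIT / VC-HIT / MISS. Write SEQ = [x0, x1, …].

SEQ = [MISS, MISS, VC-HIT, L1-HIT, VC-HIT, VC-HIT, L1-HIT, L1-HIT, L1-HIT, VC-HIT]

#0 0x45→b8/s0 MISS; vc=[]
#1 0x57→b10/s0 MISS; vc=[8]
#2 0x42→b8/s0 VC-HIT; vc=[10]
#3 0x43→b8/s0 L1-HIT; vc=[10]
#4 0x52→b10/s0 VC-HIT; vc=[8]
#5 0x41→b8/s0 VC-HIT; vc=[10]
#6 0x47→b8/s0 L1-HIT; vc=[10]
#7 0x41→b8/s0 L1-HIT; vc=[10]
#8 0x43→b8/s0 L1-HIT; vc=[10]
#9 0x50→b10/s0 VC-HIT; vc=[8]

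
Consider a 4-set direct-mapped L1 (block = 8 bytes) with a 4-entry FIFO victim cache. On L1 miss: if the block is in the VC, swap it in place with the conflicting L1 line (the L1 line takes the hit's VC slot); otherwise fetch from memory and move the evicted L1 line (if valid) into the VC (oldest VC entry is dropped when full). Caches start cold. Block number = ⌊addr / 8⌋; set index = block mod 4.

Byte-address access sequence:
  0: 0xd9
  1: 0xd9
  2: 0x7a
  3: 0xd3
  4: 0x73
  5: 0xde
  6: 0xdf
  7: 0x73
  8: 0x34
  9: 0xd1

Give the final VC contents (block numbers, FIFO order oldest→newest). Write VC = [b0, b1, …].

  [0] addr=0xd9 blk=27 s=3: MISS | VC []
  [1] addr=0xd9 blk=27 s=3: L1-HIT | VC []
  [2] addr=0x7a blk=15 s=3: MISS | VC [27]
  [3] addr=0xd3 blk=26 s=2: MISS | VC [27]
  [4] addr=0x73 blk=14 s=2: MISS | VC [27, 26]
  [5] addr=0xde blk=27 s=3: VC-HIT | VC [15, 26]
  [6] addr=0xdf blk=27 s=3: L1-HIT | VC [15, 26]
  [7] addr=0x73 blk=14 s=2: L1-HIT | VC [15, 26]
  [8] addr=0x34 blk=6 s=2: MISS | VC [15, 26, 14]
  [9] addr=0xd1 blk=26 s=2: VC-HIT | VC [15, 6, 14]

VC = [15, 6, 14]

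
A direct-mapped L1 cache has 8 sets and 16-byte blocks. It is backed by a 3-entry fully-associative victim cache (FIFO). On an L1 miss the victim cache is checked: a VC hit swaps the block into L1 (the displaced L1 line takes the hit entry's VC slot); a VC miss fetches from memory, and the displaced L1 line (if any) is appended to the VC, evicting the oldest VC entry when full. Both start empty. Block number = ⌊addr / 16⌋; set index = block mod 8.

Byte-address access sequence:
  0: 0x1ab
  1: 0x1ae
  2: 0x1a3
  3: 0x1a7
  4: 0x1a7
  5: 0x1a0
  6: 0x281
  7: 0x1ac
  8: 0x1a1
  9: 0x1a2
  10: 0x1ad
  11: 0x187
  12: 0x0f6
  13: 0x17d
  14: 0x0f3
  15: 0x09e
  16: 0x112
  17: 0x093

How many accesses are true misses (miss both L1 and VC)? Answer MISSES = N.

0: 0x1ab (blk 26, set 2) → MISS  vc=[]
1: 0x1ae (blk 26, set 2) → L1-HIT  vc=[]
2: 0x1a3 (blk 26, set 2) → L1-HIT  vc=[]
3: 0x1a7 (blk 26, set 2) → L1-HIT  vc=[]
4: 0x1a7 (blk 26, set 2) → L1-HIT  vc=[]
5: 0x1a0 (blk 26, set 2) → L1-HIT  vc=[]
6: 0x281 (blk 40, set 0) → MISS  vc=[]
7: 0x1ac (blk 26, set 2) → L1-HIT  vc=[]
8: 0x1a1 (blk 26, set 2) → L1-HIT  vc=[]
9: 0x1a2 (blk 26, set 2) → L1-HIT  vc=[]
10: 0x1ad (blk 26, set 2) → L1-HIT  vc=[]
11: 0x187 (blk 24, set 0) → MISS  vc=[40]
12: 0xf6 (blk 15, set 7) → MISS  vc=[40]
13: 0x17d (blk 23, set 7) → MISS  vc=[40, 15]
14: 0xf3 (blk 15, set 7) → VC-HIT  vc=[40, 23]
15: 0x9e (blk 9, set 1) → MISS  vc=[40, 23]
16: 0x112 (blk 17, set 1) → MISS  vc=[40, 23, 9]
17: 0x93 (blk 9, set 1) → VC-HIT  vc=[40, 23, 17]

MISSES = 7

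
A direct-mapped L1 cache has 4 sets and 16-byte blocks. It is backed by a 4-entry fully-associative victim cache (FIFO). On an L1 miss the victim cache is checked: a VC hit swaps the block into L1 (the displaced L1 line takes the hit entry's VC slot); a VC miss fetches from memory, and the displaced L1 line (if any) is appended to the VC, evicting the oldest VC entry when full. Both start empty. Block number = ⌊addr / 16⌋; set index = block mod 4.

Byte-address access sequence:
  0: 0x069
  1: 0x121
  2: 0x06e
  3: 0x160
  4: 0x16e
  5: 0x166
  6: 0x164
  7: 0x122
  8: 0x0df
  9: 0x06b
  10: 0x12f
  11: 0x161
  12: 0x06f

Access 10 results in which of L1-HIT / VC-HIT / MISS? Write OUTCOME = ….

#0 0x69→b6/s2 MISS; vc=[]
#1 0x121→b18/s2 MISS; vc=[6]
#2 0x6e→b6/s2 VC-HIT; vc=[18]
#3 0x160→b22/s2 MISS; vc=[18,6]
#4 0x16e→b22/s2 L1-HIT; vc=[18,6]
#5 0x166→b22/s2 L1-HIT; vc=[18,6]
#6 0x164→b22/s2 L1-HIT; vc=[18,6]
#7 0x122→b18/s2 VC-HIT; vc=[22,6]
#8 0xdf→b13/s1 MISS; vc=[22,6]
#9 0x6b→b6/s2 VC-HIT; vc=[22,18]
#10 0x12f→b18/s2 VC-HIT; vc=[22,6]
#11 0x161→b22/s2 VC-HIT; vc=[18,6]
#12 0x6f→b6/s2 VC-HIT; vc=[18,22]

OUTCOME = VC-HIT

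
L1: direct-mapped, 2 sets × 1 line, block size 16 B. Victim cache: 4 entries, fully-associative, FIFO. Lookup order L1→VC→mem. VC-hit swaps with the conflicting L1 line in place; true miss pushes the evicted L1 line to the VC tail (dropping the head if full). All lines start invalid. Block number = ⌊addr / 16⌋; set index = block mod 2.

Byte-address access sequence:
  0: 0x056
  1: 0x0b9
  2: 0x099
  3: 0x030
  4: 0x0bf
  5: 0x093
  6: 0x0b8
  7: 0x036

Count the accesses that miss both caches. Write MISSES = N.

MISSES = 4

  [0] addr=0x56 blk=5 s=1: MISS | VC []
  [1] addr=0xb9 blk=11 s=1: MISS | VC [5]
  [2] addr=0x99 blk=9 s=1: MISS | VC [5, 11]
  [3] addr=0x30 blk=3 s=1: MISS | VC [5, 11, 9]
  [4] addr=0xbf blk=11 s=1: VC-HIT | VC [5, 3, 9]
  [5] addr=0x93 blk=9 s=1: VC-HIT | VC [5, 3, 11]
  [6] addr=0xb8 blk=11 s=1: VC-HIT | VC [5, 3, 9]
  [7] addr=0x36 blk=3 s=1: VC-HIT | VC [5, 11, 9]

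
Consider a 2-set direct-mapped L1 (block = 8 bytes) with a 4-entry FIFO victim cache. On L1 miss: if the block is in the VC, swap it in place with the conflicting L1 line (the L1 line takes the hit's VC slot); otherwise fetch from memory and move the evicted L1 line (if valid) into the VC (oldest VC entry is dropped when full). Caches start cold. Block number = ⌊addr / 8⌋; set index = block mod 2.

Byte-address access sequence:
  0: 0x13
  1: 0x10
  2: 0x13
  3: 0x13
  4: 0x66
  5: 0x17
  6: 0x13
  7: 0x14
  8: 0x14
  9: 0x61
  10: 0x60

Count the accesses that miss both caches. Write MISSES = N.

MISSES = 2

  [0] addr=0x13 blk=2 s=0: MISS | VC []
  [1] addr=0x10 blk=2 s=0: L1-HIT | VC []
  [2] addr=0x13 blk=2 s=0: L1-HIT | VC []
  [3] addr=0x13 blk=2 s=0: L1-HIT | VC []
  [4] addr=0x66 blk=12 s=0: MISS | VC [2]
  [5] addr=0x17 blk=2 s=0: VC-HIT | VC [12]
  [6] addr=0x13 blk=2 s=0: L1-HIT | VC [12]
  [7] addr=0x14 blk=2 s=0: L1-HIT | VC [12]
  [8] addr=0x14 blk=2 s=0: L1-HIT | VC [12]
  [9] addr=0x61 blk=12 s=0: VC-HIT | VC [2]
  [10] addr=0x60 blk=12 s=0: L1-HIT | VC [2]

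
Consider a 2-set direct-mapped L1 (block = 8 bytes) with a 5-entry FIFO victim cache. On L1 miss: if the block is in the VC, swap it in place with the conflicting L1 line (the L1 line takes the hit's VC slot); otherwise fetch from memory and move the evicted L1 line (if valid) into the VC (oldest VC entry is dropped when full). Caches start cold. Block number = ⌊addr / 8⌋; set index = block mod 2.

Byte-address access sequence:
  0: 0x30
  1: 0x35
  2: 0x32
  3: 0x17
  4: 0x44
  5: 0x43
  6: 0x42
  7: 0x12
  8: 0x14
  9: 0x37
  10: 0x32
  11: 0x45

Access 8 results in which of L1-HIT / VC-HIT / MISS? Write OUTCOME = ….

OUTCOME = L1-HIT

0: 0x30 (blk 6, set 0) → MISS  vc=[]
1: 0x35 (blk 6, set 0) → L1-HIT  vc=[]
2: 0x32 (blk 6, set 0) → L1-HIT  vc=[]
3: 0x17 (blk 2, set 0) → MISS  vc=[6]
4: 0x44 (blk 8, set 0) → MISS  vc=[6, 2]
5: 0x43 (blk 8, set 0) → L1-HIT  vc=[6, 2]
6: 0x42 (blk 8, set 0) → L1-HIT  vc=[6, 2]
7: 0x12 (blk 2, set 0) → VC-HIT  vc=[6, 8]
8: 0x14 (blk 2, set 0) → L1-HIT  vc=[6, 8]
9: 0x37 (blk 6, set 0) → VC-HIT  vc=[2, 8]
10: 0x32 (blk 6, set 0) → L1-HIT  vc=[2, 8]
11: 0x45 (blk 8, set 0) → VC-HIT  vc=[2, 6]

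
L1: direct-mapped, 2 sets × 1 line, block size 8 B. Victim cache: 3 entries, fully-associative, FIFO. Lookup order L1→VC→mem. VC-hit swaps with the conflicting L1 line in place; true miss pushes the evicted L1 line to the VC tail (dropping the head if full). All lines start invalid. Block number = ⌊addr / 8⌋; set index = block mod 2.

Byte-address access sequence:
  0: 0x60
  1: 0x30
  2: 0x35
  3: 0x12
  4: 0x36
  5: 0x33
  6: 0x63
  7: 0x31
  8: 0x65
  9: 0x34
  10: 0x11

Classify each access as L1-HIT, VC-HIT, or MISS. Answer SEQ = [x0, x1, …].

0: 0x60 (blk 12, set 0) → MISS  vc=[]
1: 0x30 (blk 6, set 0) → MISS  vc=[12]
2: 0x35 (blk 6, set 0) → L1-HIT  vc=[12]
3: 0x12 (blk 2, set 0) → MISS  vc=[12, 6]
4: 0x36 (blk 6, set 0) → VC-HIT  vc=[12, 2]
5: 0x33 (blk 6, set 0) → L1-HIT  vc=[12, 2]
6: 0x63 (blk 12, set 0) → VC-HIT  vc=[6, 2]
7: 0x31 (blk 6, set 0) → VC-HIT  vc=[12, 2]
8: 0x65 (blk 12, set 0) → VC-HIT  vc=[6, 2]
9: 0x34 (blk 6, set 0) → VC-HIT  vc=[12, 2]
10: 0x11 (blk 2, set 0) → VC-HIT  vc=[12, 6]

SEQ = [MISS, MISS, L1-HIT, MISS, VC-HIT, L1-HIT, VC-HIT, VC-HIT, VC-HIT, VC-HIT, VC-HIT]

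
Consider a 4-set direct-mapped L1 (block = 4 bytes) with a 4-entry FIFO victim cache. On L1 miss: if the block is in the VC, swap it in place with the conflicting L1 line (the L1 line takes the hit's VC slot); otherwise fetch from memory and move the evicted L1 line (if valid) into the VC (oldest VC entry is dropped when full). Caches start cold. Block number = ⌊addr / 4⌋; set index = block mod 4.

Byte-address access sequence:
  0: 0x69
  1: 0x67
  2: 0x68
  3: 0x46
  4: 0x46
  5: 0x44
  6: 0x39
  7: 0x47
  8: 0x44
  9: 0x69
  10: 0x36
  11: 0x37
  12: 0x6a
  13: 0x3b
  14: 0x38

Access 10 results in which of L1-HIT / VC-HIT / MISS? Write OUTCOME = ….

OUTCOME = MISS

0: 0x69 (blk 26, set 2) → MISS  vc=[]
1: 0x67 (blk 25, set 1) → MISS  vc=[]
2: 0x68 (blk 26, set 2) → L1-HIT  vc=[]
3: 0x46 (blk 17, set 1) → MISS  vc=[25]
4: 0x46 (blk 17, set 1) → L1-HIT  vc=[25]
5: 0x44 (blk 17, set 1) → L1-HIT  vc=[25]
6: 0x39 (blk 14, set 2) → MISS  vc=[25, 26]
7: 0x47 (blk 17, set 1) → L1-HIT  vc=[25, 26]
8: 0x44 (blk 17, set 1) → L1-HIT  vc=[25, 26]
9: 0x69 (blk 26, set 2) → VC-HIT  vc=[25, 14]
10: 0x36 (blk 13, set 1) → MISS  vc=[25, 14, 17]
11: 0x37 (blk 13, set 1) → L1-HIT  vc=[25, 14, 17]
12: 0x6a (blk 26, set 2) → L1-HIT  vc=[25, 14, 17]
13: 0x3b (blk 14, set 2) → VC-HIT  vc=[25, 26, 17]
14: 0x38 (blk 14, set 2) → L1-HIT  vc=[25, 26, 17]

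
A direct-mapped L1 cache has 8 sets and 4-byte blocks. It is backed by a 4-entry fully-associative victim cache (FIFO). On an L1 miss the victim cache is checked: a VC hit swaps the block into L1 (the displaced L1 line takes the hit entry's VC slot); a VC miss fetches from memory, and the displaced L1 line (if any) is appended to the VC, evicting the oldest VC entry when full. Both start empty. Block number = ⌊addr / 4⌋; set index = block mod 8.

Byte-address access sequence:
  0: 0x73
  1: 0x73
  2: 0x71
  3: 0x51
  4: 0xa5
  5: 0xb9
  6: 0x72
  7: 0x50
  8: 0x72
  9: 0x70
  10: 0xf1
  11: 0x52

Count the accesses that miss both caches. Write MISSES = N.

MISSES = 5

0: 0x73 (blk 28, set 4) → MISS  vc=[]
1: 0x73 (blk 28, set 4) → L1-HIT  vc=[]
2: 0x71 (blk 28, set 4) → L1-HIT  vc=[]
3: 0x51 (blk 20, set 4) → MISS  vc=[28]
4: 0xa5 (blk 41, set 1) → MISS  vc=[28]
5: 0xb9 (blk 46, set 6) → MISS  vc=[28]
6: 0x72 (blk 28, set 4) → VC-HIT  vc=[20]
7: 0x50 (blk 20, set 4) → VC-HIT  vc=[28]
8: 0x72 (blk 28, set 4) → VC-HIT  vc=[20]
9: 0x70 (blk 28, set 4) → L1-HIT  vc=[20]
10: 0xf1 (blk 60, set 4) → MISS  vc=[20, 28]
11: 0x52 (blk 20, set 4) → VC-HIT  vc=[60, 28]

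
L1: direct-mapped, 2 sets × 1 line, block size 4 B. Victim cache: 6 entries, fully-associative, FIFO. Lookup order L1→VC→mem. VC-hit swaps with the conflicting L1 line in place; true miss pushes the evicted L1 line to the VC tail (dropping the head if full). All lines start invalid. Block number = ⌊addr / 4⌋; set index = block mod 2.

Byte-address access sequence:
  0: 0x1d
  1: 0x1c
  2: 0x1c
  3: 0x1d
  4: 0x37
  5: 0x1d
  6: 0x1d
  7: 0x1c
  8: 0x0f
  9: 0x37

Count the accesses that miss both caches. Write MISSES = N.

MISSES = 3

  [0] addr=0x1d blk=7 s=1: MISS | VC []
  [1] addr=0x1c blk=7 s=1: L1-HIT | VC []
  [2] addr=0x1c blk=7 s=1: L1-HIT | VC []
  [3] addr=0x1d blk=7 s=1: L1-HIT | VC []
  [4] addr=0x37 blk=13 s=1: MISS | VC [7]
  [5] addr=0x1d blk=7 s=1: VC-HIT | VC [13]
  [6] addr=0x1d blk=7 s=1: L1-HIT | VC [13]
  [7] addr=0x1c blk=7 s=1: L1-HIT | VC [13]
  [8] addr=0xf blk=3 s=1: MISS | VC [13, 7]
  [9] addr=0x37 blk=13 s=1: VC-HIT | VC [3, 7]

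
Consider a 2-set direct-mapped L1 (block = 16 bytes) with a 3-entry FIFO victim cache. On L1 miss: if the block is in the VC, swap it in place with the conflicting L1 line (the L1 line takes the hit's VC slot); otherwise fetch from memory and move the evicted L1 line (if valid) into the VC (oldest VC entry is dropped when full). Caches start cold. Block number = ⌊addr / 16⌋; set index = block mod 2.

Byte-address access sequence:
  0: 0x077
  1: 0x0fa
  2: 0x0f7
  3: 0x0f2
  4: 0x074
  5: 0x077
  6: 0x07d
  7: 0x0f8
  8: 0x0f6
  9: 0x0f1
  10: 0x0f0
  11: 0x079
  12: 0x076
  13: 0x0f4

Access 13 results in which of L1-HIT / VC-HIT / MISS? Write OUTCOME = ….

0: 0x77 (blk 7, set 1) → MISS  vc=[]
1: 0xfa (blk 15, set 1) → MISS  vc=[7]
2: 0xf7 (blk 15, set 1) → L1-HIT  vc=[7]
3: 0xf2 (blk 15, set 1) → L1-HIT  vc=[7]
4: 0x74 (blk 7, set 1) → VC-HIT  vc=[15]
5: 0x77 (blk 7, set 1) → L1-HIT  vc=[15]
6: 0x7d (blk 7, set 1) → L1-HIT  vc=[15]
7: 0xf8 (blk 15, set 1) → VC-HIT  vc=[7]
8: 0xf6 (blk 15, set 1) → L1-HIT  vc=[7]
9: 0xf1 (blk 15, set 1) → L1-HIT  vc=[7]
10: 0xf0 (blk 15, set 1) → L1-HIT  vc=[7]
11: 0x79 (blk 7, set 1) → VC-HIT  vc=[15]
12: 0x76 (blk 7, set 1) → L1-HIT  vc=[15]
13: 0xf4 (blk 15, set 1) → VC-HIT  vc=[7]

OUTCOME = VC-HIT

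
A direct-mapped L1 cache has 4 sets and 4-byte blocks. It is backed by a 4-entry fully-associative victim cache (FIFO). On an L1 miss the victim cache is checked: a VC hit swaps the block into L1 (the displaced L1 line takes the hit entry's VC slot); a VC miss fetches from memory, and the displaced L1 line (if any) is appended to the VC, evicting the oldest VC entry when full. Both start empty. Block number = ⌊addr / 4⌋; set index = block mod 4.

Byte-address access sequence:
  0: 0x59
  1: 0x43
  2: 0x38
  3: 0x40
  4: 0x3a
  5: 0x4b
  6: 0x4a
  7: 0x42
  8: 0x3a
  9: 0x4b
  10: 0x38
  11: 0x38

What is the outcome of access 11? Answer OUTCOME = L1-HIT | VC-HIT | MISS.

OUTCOME = L1-HIT

0: 0x59 (blk 22, set 2) → MISS  vc=[]
1: 0x43 (blk 16, set 0) → MISS  vc=[]
2: 0x38 (blk 14, set 2) → MISS  vc=[22]
3: 0x40 (blk 16, set 0) → L1-HIT  vc=[22]
4: 0x3a (blk 14, set 2) → L1-HIT  vc=[22]
5: 0x4b (blk 18, set 2) → MISS  vc=[22, 14]
6: 0x4a (blk 18, set 2) → L1-HIT  vc=[22, 14]
7: 0x42 (blk 16, set 0) → L1-HIT  vc=[22, 14]
8: 0x3a (blk 14, set 2) → VC-HIT  vc=[22, 18]
9: 0x4b (blk 18, set 2) → VC-HIT  vc=[22, 14]
10: 0x38 (blk 14, set 2) → VC-HIT  vc=[22, 18]
11: 0x38 (blk 14, set 2) → L1-HIT  vc=[22, 18]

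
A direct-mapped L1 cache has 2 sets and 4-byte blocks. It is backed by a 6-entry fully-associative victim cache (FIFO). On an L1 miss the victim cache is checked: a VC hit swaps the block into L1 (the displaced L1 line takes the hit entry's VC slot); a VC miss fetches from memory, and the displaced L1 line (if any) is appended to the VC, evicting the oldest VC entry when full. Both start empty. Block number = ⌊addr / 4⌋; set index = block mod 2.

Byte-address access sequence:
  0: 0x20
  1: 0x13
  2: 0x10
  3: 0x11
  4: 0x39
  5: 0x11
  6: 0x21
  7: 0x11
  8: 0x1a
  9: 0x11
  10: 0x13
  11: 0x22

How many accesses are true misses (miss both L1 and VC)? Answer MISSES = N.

MISSES = 4

#0 0x20→b8/s0 MISS; vc=[]
#1 0x13→b4/s0 MISS; vc=[8]
#2 0x10→b4/s0 L1-HIT; vc=[8]
#3 0x11→b4/s0 L1-HIT; vc=[8]
#4 0x39→b14/s0 MISS; vc=[8,4]
#5 0x11→b4/s0 VC-HIT; vc=[8,14]
#6 0x21→b8/s0 VC-HIT; vc=[4,14]
#7 0x11→b4/s0 VC-HIT; vc=[8,14]
#8 0x1a→b6/s0 MISS; vc=[8,14,4]
#9 0x11→b4/s0 VC-HIT; vc=[8,14,6]
#10 0x13→b4/s0 L1-HIT; vc=[8,14,6]
#11 0x22→b8/s0 VC-HIT; vc=[4,14,6]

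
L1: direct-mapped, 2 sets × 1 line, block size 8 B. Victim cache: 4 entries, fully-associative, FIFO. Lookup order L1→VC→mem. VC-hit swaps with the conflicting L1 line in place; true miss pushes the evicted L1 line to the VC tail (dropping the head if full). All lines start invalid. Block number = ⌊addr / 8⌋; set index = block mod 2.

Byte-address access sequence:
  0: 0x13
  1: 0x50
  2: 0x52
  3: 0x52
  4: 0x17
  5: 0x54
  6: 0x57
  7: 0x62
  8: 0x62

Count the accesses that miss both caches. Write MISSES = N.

MISSES = 3

0: 0x13 (blk 2, set 0) → MISS  vc=[]
1: 0x50 (blk 10, set 0) → MISS  vc=[2]
2: 0x52 (blk 10, set 0) → L1-HIT  vc=[2]
3: 0x52 (blk 10, set 0) → L1-HIT  vc=[2]
4: 0x17 (blk 2, set 0) → VC-HIT  vc=[10]
5: 0x54 (blk 10, set 0) → VC-HIT  vc=[2]
6: 0x57 (blk 10, set 0) → L1-HIT  vc=[2]
7: 0x62 (blk 12, set 0) → MISS  vc=[2, 10]
8: 0x62 (blk 12, set 0) → L1-HIT  vc=[2, 10]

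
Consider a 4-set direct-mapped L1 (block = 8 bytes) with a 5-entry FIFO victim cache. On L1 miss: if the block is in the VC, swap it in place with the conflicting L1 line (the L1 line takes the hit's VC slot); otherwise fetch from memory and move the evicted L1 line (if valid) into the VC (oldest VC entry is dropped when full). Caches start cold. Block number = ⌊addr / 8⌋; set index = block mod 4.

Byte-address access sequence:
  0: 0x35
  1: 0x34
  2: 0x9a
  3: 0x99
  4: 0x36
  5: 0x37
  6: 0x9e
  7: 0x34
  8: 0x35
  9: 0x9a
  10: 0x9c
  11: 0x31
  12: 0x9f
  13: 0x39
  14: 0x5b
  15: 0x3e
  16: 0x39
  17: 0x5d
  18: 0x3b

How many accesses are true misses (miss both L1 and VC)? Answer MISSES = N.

MISSES = 4

  [0] addr=0x35 blk=6 s=2: MISS | VC []
  [1] addr=0x34 blk=6 s=2: L1-HIT | VC []
  [2] addr=0x9a blk=19 s=3: MISS | VC []
  [3] addr=0x99 blk=19 s=3: L1-HIT | VC []
  [4] addr=0x36 blk=6 s=2: L1-HIT | VC []
  [5] addr=0x37 blk=6 s=2: L1-HIT | VC []
  [6] addr=0x9e blk=19 s=3: L1-HIT | VC []
  [7] addr=0x34 blk=6 s=2: L1-HIT | VC []
  [8] addr=0x35 blk=6 s=2: L1-HIT | VC []
  [9] addr=0x9a blk=19 s=3: L1-HIT | VC []
  [10] addr=0x9c blk=19 s=3: L1-HIT | VC []
  [11] addr=0x31 blk=6 s=2: L1-HIT | VC []
  [12] addr=0x9f blk=19 s=3: L1-HIT | VC []
  [13] addr=0x39 blk=7 s=3: MISS | VC [19]
  [14] addr=0x5b blk=11 s=3: MISS | VC [19, 7]
  [15] addr=0x3e blk=7 s=3: VC-HIT | VC [19, 11]
  [16] addr=0x39 blk=7 s=3: L1-HIT | VC [19, 11]
  [17] addr=0x5d blk=11 s=3: VC-HIT | VC [19, 7]
  [18] addr=0x3b blk=7 s=3: VC-HIT | VC [19, 11]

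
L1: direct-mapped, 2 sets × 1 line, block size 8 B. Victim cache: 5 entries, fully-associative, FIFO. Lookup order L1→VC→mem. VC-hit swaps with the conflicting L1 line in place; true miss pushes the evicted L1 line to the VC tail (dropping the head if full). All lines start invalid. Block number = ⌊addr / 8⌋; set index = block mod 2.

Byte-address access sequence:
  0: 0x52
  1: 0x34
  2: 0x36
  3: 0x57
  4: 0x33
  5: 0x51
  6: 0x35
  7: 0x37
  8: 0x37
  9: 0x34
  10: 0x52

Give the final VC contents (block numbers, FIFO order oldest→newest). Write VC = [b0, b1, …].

VC = [6]

#0 0x52→b10/s0 MISS; vc=[]
#1 0x34→b6/s0 MISS; vc=[10]
#2 0x36→b6/s0 L1-HIT; vc=[10]
#3 0x57→b10/s0 VC-HIT; vc=[6]
#4 0x33→b6/s0 VC-HIT; vc=[10]
#5 0x51→b10/s0 VC-HIT; vc=[6]
#6 0x35→b6/s0 VC-HIT; vc=[10]
#7 0x37→b6/s0 L1-HIT; vc=[10]
#8 0x37→b6/s0 L1-HIT; vc=[10]
#9 0x34→b6/s0 L1-HIT; vc=[10]
#10 0x52→b10/s0 VC-HIT; vc=[6]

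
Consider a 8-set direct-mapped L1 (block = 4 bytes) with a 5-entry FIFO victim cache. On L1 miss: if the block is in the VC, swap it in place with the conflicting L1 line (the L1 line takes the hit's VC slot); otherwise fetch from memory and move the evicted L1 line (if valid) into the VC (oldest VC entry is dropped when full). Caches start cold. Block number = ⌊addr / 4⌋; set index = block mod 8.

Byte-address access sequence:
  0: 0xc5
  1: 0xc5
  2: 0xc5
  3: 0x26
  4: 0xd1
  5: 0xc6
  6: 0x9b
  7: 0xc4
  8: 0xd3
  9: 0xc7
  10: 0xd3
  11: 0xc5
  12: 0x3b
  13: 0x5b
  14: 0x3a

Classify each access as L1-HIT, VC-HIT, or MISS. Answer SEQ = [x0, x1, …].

  [0] addr=0xc5 blk=49 s=1: MISS | VC []
  [1] addr=0xc5 blk=49 s=1: L1-HIT | VC []
  [2] addr=0xc5 blk=49 s=1: L1-HIT | VC []
  [3] addr=0x26 blk=9 s=1: MISS | VC [49]
  [4] addr=0xd1 blk=52 s=4: MISS | VC [49]
  [5] addr=0xc6 blk=49 s=1: VC-HIT | VC [9]
  [6] addr=0x9b blk=38 s=6: MISS | VC [9]
  [7] addr=0xc4 blk=49 s=1: L1-HIT | VC [9]
  [8] addr=0xd3 blk=52 s=4: L1-HIT | VC [9]
  [9] addr=0xc7 blk=49 s=1: L1-HIT | VC [9]
  [10] addr=0xd3 blk=52 s=4: L1-HIT | VC [9]
  [11] addr=0xc5 blk=49 s=1: L1-HIT | VC [9]
  [12] addr=0x3b blk=14 s=6: MISS | VC [9, 38]
  [13] addr=0x5b blk=22 s=6: MISS | VC [9, 38, 14]
  [14] addr=0x3a blk=14 s=6: VC-HIT | VC [9, 38, 22]

SEQ = [MISS, L1-HIT, L1-HIT, MISS, MISS, VC-HIT, MISS, L1-HIT, L1-HIT, L1-HIT, L1-HIT, L1-HIT, MISS, MISS, VC-HIT]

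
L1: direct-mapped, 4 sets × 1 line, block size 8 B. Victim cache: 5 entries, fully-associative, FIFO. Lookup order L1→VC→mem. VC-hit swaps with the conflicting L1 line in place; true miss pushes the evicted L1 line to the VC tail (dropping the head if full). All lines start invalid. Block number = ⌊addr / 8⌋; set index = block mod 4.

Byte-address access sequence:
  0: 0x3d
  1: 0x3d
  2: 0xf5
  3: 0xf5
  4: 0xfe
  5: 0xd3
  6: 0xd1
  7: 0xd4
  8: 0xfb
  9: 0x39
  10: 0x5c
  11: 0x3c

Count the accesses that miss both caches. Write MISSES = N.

#0 0x3d→b7/s3 MISS; vc=[]
#1 0x3d→b7/s3 L1-HIT; vc=[]
#2 0xf5→b30/s2 MISS; vc=[]
#3 0xf5→b30/s2 L1-HIT; vc=[]
#4 0xfe→b31/s3 MISS; vc=[7]
#5 0xd3→b26/s2 MISS; vc=[7,30]
#6 0xd1→b26/s2 L1-HIT; vc=[7,30]
#7 0xd4→b26/s2 L1-HIT; vc=[7,30]
#8 0xfb→b31/s3 L1-HIT; vc=[7,30]
#9 0x39→b7/s3 VC-HIT; vc=[31,30]
#10 0x5c→b11/s3 MISS; vc=[31,30,7]
#11 0x3c→b7/s3 VC-HIT; vc=[31,30,11]

MISSES = 5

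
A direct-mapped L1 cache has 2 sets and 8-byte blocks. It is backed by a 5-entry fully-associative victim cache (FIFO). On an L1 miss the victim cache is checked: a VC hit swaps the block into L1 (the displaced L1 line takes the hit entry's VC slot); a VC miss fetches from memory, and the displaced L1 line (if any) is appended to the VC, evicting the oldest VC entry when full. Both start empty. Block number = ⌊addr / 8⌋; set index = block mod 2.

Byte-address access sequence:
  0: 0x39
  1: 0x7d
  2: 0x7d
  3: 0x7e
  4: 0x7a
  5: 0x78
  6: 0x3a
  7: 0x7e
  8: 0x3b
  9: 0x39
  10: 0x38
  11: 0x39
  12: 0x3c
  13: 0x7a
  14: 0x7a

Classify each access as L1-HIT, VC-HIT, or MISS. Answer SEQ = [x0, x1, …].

0: 0x39 (blk 7, set 1) → MISS  vc=[]
1: 0x7d (blk 15, set 1) → MISS  vc=[7]
2: 0x7d (blk 15, set 1) → L1-HIT  vc=[7]
3: 0x7e (blk 15, set 1) → L1-HIT  vc=[7]
4: 0x7a (blk 15, set 1) → L1-HIT  vc=[7]
5: 0x78 (blk 15, set 1) → L1-HIT  vc=[7]
6: 0x3a (blk 7, set 1) → VC-HIT  vc=[15]
7: 0x7e (blk 15, set 1) → VC-HIT  vc=[7]
8: 0x3b (blk 7, set 1) → VC-HIT  vc=[15]
9: 0x39 (blk 7, set 1) → L1-HIT  vc=[15]
10: 0x38 (blk 7, set 1) → L1-HIT  vc=[15]
11: 0x39 (blk 7, set 1) → L1-HIT  vc=[15]
12: 0x3c (blk 7, set 1) → L1-HIT  vc=[15]
13: 0x7a (blk 15, set 1) → VC-HIT  vc=[7]
14: 0x7a (blk 15, set 1) → L1-HIT  vc=[7]

SEQ = [MISS, MISS, L1-HIT, L1-HIT, L1-HIT, L1-HIT, VC-HIT, VC-HIT, VC-HIT, L1-HIT, L1-HIT, L1-HIT, L1-HIT, VC-HIT, L1-HIT]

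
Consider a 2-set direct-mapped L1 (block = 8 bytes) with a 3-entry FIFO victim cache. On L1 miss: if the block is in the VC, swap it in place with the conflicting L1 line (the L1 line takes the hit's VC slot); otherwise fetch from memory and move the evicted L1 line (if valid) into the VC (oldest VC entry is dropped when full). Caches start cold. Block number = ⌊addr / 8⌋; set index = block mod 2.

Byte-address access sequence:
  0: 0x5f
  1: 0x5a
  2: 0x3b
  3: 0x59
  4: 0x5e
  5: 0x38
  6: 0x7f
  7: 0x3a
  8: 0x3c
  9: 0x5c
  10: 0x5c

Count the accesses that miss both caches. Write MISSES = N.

#0 0x5f→b11/s1 MISS; vc=[]
#1 0x5a→b11/s1 L1-HIT; vc=[]
#2 0x3b→b7/s1 MISS; vc=[11]
#3 0x59→b11/s1 VC-HIT; vc=[7]
#4 0x5e→b11/s1 L1-HIT; vc=[7]
#5 0x38→b7/s1 VC-HIT; vc=[11]
#6 0x7f→b15/s1 MISS; vc=[11,7]
#7 0x3a→b7/s1 VC-HIT; vc=[11,15]
#8 0x3c→b7/s1 L1-HIT; vc=[11,15]
#9 0x5c→b11/s1 VC-HIT; vc=[7,15]
#10 0x5c→b11/s1 L1-HIT; vc=[7,15]

MISSES = 3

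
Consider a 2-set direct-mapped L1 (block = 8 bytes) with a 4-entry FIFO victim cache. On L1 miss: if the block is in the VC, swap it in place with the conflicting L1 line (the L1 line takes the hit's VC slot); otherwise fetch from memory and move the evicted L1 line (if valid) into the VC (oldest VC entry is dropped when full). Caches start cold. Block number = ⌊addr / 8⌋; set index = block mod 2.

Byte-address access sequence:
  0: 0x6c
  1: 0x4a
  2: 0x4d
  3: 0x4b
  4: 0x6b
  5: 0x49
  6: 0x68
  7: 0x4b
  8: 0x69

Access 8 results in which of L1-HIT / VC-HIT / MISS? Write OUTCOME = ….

OUTCOME = VC-HIT

  [0] addr=0x6c blk=13 s=1: MISS | VC []
  [1] addr=0x4a blk=9 s=1: MISS | VC [13]
  [2] addr=0x4d blk=9 s=1: L1-HIT | VC [13]
  [3] addr=0x4b blk=9 s=1: L1-HIT | VC [13]
  [4] addr=0x6b blk=13 s=1: VC-HIT | VC [9]
  [5] addr=0x49 blk=9 s=1: VC-HIT | VC [13]
  [6] addr=0x68 blk=13 s=1: VC-HIT | VC [9]
  [7] addr=0x4b blk=9 s=1: VC-HIT | VC [13]
  [8] addr=0x69 blk=13 s=1: VC-HIT | VC [9]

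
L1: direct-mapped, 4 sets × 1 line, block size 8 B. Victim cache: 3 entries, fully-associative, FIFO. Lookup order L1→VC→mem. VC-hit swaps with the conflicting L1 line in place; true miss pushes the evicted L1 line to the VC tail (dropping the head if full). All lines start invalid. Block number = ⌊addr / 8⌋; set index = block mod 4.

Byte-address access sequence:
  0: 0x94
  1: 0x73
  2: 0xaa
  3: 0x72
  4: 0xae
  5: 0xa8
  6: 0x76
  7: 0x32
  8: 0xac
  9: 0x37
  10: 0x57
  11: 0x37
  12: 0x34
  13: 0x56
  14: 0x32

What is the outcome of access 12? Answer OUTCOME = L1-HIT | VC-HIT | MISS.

0: 0x94 (blk 18, set 2) → MISS  vc=[]
1: 0x73 (blk 14, set 2) → MISS  vc=[18]
2: 0xaa (blk 21, set 1) → MISS  vc=[18]
3: 0x72 (blk 14, set 2) → L1-HIT  vc=[18]
4: 0xae (blk 21, set 1) → L1-HIT  vc=[18]
5: 0xa8 (blk 21, set 1) → L1-HIT  vc=[18]
6: 0x76 (blk 14, set 2) → L1-HIT  vc=[18]
7: 0x32 (blk 6, set 2) → MISS  vc=[18, 14]
8: 0xac (blk 21, set 1) → L1-HIT  vc=[18, 14]
9: 0x37 (blk 6, set 2) → L1-HIT  vc=[18, 14]
10: 0x57 (blk 10, set 2) → MISS  vc=[18, 14, 6]
11: 0x37 (blk 6, set 2) → VC-HIT  vc=[18, 14, 10]
12: 0x34 (blk 6, set 2) → L1-HIT  vc=[18, 14, 10]
13: 0x56 (blk 10, set 2) → VC-HIT  vc=[18, 14, 6]
14: 0x32 (blk 6, set 2) → VC-HIT  vc=[18, 14, 10]

OUTCOME = L1-HIT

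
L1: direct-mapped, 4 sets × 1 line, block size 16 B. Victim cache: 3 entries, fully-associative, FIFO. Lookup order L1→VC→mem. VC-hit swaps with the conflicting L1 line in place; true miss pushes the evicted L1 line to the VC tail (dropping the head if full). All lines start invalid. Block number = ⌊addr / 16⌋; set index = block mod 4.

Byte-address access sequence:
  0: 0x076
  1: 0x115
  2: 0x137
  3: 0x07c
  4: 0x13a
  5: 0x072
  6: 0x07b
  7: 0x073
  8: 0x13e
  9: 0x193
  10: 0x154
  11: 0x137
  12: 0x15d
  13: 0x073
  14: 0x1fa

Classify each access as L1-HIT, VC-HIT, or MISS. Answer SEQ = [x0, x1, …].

  [0] addr=0x76 blk=7 s=3: MISS | VC []
  [1] addr=0x115 blk=17 s=1: MISS | VC []
  [2] addr=0x137 blk=19 s=3: MISS | VC [7]
  [3] addr=0x7c blk=7 s=3: VC-HIT | VC [19]
  [4] addr=0x13a blk=19 s=3: VC-HIT | VC [7]
  [5] addr=0x72 blk=7 s=3: VC-HIT | VC [19]
  [6] addr=0x7b blk=7 s=3: L1-HIT | VC [19]
  [7] addr=0x73 blk=7 s=3: L1-HIT | VC [19]
  [8] addr=0x13e blk=19 s=3: VC-HIT | VC [7]
  [9] addr=0x193 blk=25 s=1: MISS | VC [7, 17]
  [10] addr=0x154 blk=21 s=1: MISS | VC [7, 17, 25]
  [11] addr=0x137 blk=19 s=3: L1-HIT | VC [7, 17, 25]
  [12] addr=0x15d blk=21 s=1: L1-HIT | VC [7, 17, 25]
  [13] addr=0x73 blk=7 s=3: VC-HIT | VC [19, 17, 25]
  [14] addr=0x1fa blk=31 s=3: MISS | VC [17, 25, 7]

SEQ = [MISS, MISS, MISS, VC-HIT, VC-HIT, VC-HIT, L1-HIT, L1-HIT, VC-HIT, MISS, MISS, L1-HIT, L1-HIT, VC-HIT, MISS]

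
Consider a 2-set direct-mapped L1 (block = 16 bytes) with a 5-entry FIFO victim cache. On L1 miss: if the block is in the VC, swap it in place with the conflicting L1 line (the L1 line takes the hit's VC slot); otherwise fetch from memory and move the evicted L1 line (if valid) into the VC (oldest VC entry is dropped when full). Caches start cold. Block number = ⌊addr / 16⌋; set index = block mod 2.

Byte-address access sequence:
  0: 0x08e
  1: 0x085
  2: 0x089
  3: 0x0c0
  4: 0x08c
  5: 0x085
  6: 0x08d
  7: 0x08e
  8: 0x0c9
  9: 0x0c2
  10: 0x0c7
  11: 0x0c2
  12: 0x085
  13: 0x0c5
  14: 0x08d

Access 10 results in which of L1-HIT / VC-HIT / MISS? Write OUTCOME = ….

0: 0x8e (blk 8, set 0) → MISS  vc=[]
1: 0x85 (blk 8, set 0) → L1-HIT  vc=[]
2: 0x89 (blk 8, set 0) → L1-HIT  vc=[]
3: 0xc0 (blk 12, set 0) → MISS  vc=[8]
4: 0x8c (blk 8, set 0) → VC-HIT  vc=[12]
5: 0x85 (blk 8, set 0) → L1-HIT  vc=[12]
6: 0x8d (blk 8, set 0) → L1-HIT  vc=[12]
7: 0x8e (blk 8, set 0) → L1-HIT  vc=[12]
8: 0xc9 (blk 12, set 0) → VC-HIT  vc=[8]
9: 0xc2 (blk 12, set 0) → L1-HIT  vc=[8]
10: 0xc7 (blk 12, set 0) → L1-HIT  vc=[8]
11: 0xc2 (blk 12, set 0) → L1-HIT  vc=[8]
12: 0x85 (blk 8, set 0) → VC-HIT  vc=[12]
13: 0xc5 (blk 12, set 0) → VC-HIT  vc=[8]
14: 0x8d (blk 8, set 0) → VC-HIT  vc=[12]

OUTCOME = L1-HIT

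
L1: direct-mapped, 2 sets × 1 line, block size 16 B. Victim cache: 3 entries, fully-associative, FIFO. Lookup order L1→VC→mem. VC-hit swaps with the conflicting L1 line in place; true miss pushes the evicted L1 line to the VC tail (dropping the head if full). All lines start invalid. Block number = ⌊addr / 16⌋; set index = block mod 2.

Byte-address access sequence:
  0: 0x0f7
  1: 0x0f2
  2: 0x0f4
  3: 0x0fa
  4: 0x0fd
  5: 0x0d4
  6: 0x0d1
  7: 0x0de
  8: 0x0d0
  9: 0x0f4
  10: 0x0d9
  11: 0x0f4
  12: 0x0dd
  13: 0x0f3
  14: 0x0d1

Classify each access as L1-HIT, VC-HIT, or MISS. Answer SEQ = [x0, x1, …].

SEQ = [MISS, L1-HIT, L1-HIT, L1-HIT, L1-HIT, MISS, L1-HIT, L1-HIT, L1-HIT, VC-HIT, VC-HIT, VC-HIT, VC-HIT, VC-HIT, VC-HIT]

  [0] addr=0xf7 blk=15 s=1: MISS | VC []
  [1] addr=0xf2 blk=15 s=1: L1-HIT | VC []
  [2] addr=0xf4 blk=15 s=1: L1-HIT | VC []
  [3] addr=0xfa blk=15 s=1: L1-HIT | VC []
  [4] addr=0xfd blk=15 s=1: L1-HIT | VC []
  [5] addr=0xd4 blk=13 s=1: MISS | VC [15]
  [6] addr=0xd1 blk=13 s=1: L1-HIT | VC [15]
  [7] addr=0xde blk=13 s=1: L1-HIT | VC [15]
  [8] addr=0xd0 blk=13 s=1: L1-HIT | VC [15]
  [9] addr=0xf4 blk=15 s=1: VC-HIT | VC [13]
  [10] addr=0xd9 blk=13 s=1: VC-HIT | VC [15]
  [11] addr=0xf4 blk=15 s=1: VC-HIT | VC [13]
  [12] addr=0xdd blk=13 s=1: VC-HIT | VC [15]
  [13] addr=0xf3 blk=15 s=1: VC-HIT | VC [13]
  [14] addr=0xd1 blk=13 s=1: VC-HIT | VC [15]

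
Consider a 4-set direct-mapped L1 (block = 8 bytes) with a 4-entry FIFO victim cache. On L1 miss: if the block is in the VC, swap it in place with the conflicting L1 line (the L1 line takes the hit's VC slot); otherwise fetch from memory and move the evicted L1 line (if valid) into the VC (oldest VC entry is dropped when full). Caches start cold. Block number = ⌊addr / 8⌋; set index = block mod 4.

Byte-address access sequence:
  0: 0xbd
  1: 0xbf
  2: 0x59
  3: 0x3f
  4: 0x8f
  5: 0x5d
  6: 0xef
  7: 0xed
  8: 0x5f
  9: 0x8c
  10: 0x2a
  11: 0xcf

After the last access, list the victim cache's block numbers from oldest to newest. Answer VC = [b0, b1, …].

  [0] addr=0xbd blk=23 s=3: MISS | VC []
  [1] addr=0xbf blk=23 s=3: L1-HIT | VC []
  [2] addr=0x59 blk=11 s=3: MISS | VC [23]
  [3] addr=0x3f blk=7 s=3: MISS | VC [23, 11]
  [4] addr=0x8f blk=17 s=1: MISS | VC [23, 11]
  [5] addr=0x5d blk=11 s=3: VC-HIT | VC [23, 7]
  [6] addr=0xef blk=29 s=1: MISS | VC [23, 7, 17]
  [7] addr=0xed blk=29 s=1: L1-HIT | VC [23, 7, 17]
  [8] addr=0x5f blk=11 s=3: L1-HIT | VC [23, 7, 17]
  [9] addr=0x8c blk=17 s=1: VC-HIT | VC [23, 7, 29]
  [10] addr=0x2a blk=5 s=1: MISS | VC [23, 7, 29, 17]
  [11] addr=0xcf blk=25 s=1: MISS | VC [7, 29, 17, 5]

VC = [7, 29, 17, 5]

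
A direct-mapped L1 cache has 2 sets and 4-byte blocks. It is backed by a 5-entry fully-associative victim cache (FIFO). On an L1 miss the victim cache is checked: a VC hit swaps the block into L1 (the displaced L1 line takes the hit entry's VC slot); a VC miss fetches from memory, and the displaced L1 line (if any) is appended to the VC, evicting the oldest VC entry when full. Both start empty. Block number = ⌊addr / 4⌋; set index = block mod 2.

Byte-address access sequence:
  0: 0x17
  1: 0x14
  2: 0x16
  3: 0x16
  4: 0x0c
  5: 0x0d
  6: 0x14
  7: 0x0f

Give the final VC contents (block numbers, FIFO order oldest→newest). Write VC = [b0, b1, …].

VC = [5]

  [0] addr=0x17 blk=5 s=1: MISS | VC []
  [1] addr=0x14 blk=5 s=1: L1-HIT | VC []
  [2] addr=0x16 blk=5 s=1: L1-HIT | VC []
  [3] addr=0x16 blk=5 s=1: L1-HIT | VC []
  [4] addr=0xc blk=3 s=1: MISS | VC [5]
  [5] addr=0xd blk=3 s=1: L1-HIT | VC [5]
  [6] addr=0x14 blk=5 s=1: VC-HIT | VC [3]
  [7] addr=0xf blk=3 s=1: VC-HIT | VC [5]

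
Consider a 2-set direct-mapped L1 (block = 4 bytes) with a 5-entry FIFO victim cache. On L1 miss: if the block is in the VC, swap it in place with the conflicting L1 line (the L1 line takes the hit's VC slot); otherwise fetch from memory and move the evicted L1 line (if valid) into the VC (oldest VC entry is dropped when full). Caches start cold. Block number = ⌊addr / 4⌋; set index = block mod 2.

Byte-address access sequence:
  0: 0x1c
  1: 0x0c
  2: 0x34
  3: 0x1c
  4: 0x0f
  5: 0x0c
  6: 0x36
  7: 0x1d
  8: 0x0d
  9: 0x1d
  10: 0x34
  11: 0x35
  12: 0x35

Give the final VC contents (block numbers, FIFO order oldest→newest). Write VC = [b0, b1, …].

  [0] addr=0x1c blk=7 s=1: MISS | VC []
  [1] addr=0xc blk=3 s=1: MISS | VC [7]
  [2] addr=0x34 blk=13 s=1: MISS | VC [7, 3]
  [3] addr=0x1c blk=7 s=1: VC-HIT | VC [13, 3]
  [4] addr=0xf blk=3 s=1: VC-HIT | VC [13, 7]
  [5] addr=0xc blk=3 s=1: L1-HIT | VC [13, 7]
  [6] addr=0x36 blk=13 s=1: VC-HIT | VC [3, 7]
  [7] addr=0x1d blk=7 s=1: VC-HIT | VC [3, 13]
  [8] addr=0xd blk=3 s=1: VC-HIT | VC [7, 13]
  [9] addr=0x1d blk=7 s=1: VC-HIT | VC [3, 13]
  [10] addr=0x34 blk=13 s=1: VC-HIT | VC [3, 7]
  [11] addr=0x35 blk=13 s=1: L1-HIT | VC [3, 7]
  [12] addr=0x35 blk=13 s=1: L1-HIT | VC [3, 7]

VC = [3, 7]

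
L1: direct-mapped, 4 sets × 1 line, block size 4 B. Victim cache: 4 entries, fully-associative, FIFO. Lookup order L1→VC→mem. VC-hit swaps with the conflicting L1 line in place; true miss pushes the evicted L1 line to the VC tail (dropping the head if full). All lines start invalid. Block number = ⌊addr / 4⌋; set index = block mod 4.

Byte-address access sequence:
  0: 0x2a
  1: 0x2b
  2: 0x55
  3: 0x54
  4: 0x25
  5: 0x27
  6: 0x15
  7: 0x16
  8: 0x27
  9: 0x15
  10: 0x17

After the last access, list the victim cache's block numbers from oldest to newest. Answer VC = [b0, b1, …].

VC = [21, 9]

0: 0x2a (blk 10, set 2) → MISS  vc=[]
1: 0x2b (blk 10, set 2) → L1-HIT  vc=[]
2: 0x55 (blk 21, set 1) → MISS  vc=[]
3: 0x54 (blk 21, set 1) → L1-HIT  vc=[]
4: 0x25 (blk 9, set 1) → MISS  vc=[21]
5: 0x27 (blk 9, set 1) → L1-HIT  vc=[21]
6: 0x15 (blk 5, set 1) → MISS  vc=[21, 9]
7: 0x16 (blk 5, set 1) → L1-HIT  vc=[21, 9]
8: 0x27 (blk 9, set 1) → VC-HIT  vc=[21, 5]
9: 0x15 (blk 5, set 1) → VC-HIT  vc=[21, 9]
10: 0x17 (blk 5, set 1) → L1-HIT  vc=[21, 9]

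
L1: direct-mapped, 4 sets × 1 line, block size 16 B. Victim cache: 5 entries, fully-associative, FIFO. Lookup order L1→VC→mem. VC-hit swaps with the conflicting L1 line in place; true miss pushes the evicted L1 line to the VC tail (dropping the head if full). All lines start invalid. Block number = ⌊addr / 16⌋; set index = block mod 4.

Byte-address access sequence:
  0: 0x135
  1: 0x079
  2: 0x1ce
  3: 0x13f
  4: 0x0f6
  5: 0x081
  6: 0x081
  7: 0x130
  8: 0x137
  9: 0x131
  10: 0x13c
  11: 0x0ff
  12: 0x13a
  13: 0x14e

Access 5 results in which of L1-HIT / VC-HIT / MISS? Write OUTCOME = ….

0: 0x135 (blk 19, set 3) → MISS  vc=[]
1: 0x79 (blk 7, set 3) → MISS  vc=[19]
2: 0x1ce (blk 28, set 0) → MISS  vc=[19]
3: 0x13f (blk 19, set 3) → VC-HIT  vc=[7]
4: 0xf6 (blk 15, set 3) → MISS  vc=[7, 19]
5: 0x81 (blk 8, set 0) → MISS  vc=[7, 19, 28]
6: 0x81 (blk 8, set 0) → L1-HIT  vc=[7, 19, 28]
7: 0x130 (blk 19, set 3) → VC-HIT  vc=[7, 15, 28]
8: 0x137 (blk 19, set 3) → L1-HIT  vc=[7, 15, 28]
9: 0x131 (blk 19, set 3) → L1-HIT  vc=[7, 15, 28]
10: 0x13c (blk 19, set 3) → L1-HIT  vc=[7, 15, 28]
11: 0xff (blk 15, set 3) → VC-HIT  vc=[7, 19, 28]
12: 0x13a (blk 19, set 3) → VC-HIT  vc=[7, 15, 28]
13: 0x14e (blk 20, set 0) → MISS  vc=[7, 15, 28, 8]

OUTCOME = MISS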